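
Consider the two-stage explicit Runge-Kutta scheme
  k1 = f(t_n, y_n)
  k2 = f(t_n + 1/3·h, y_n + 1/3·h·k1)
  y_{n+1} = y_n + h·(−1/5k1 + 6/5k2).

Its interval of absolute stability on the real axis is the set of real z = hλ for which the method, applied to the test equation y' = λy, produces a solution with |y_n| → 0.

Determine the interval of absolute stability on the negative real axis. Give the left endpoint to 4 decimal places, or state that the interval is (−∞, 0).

z∈(-2.5000,0).

Set f=λy, z=hλ:
  k1=λy_n ⇒ h·k1=z·y_n;  k2=λ(1+1/3z)y_n ⇒ h·k2=z(1+1/3z)y_n
  y_{n+1}/y_n = 1 − 1/5z + 6/5z(1+1/3z) = 1 + z + 2/5z²
  ⇒ R(z) = 1 + z + 2/5z².

Need |R(x)|<1, x<0.
x=-0.41: |R|=0.6572
R=1: x+2/5x²=0 ⇒ x=−5/2=-2.5000; min R=1−1/(4·2/5)=0.3750>−1
Confirm numerically:
  x=-2.327: |R|=0.83897 <1
  x=-2.200: |R|=0.73600 <1
  x=-1.978: |R|=0.58699 <1
  x=-3.065: |R|=1.69269 >1
  x=-2.554: |R|=1.05517 >1
So |R|<1 on (-2.5000, 0).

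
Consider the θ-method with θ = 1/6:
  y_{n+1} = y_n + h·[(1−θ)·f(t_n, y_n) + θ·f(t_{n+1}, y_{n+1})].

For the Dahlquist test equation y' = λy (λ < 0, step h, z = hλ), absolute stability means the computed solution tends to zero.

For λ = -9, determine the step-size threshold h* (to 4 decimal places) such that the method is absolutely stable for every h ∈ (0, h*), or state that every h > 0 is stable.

Test eqn y'=λy, z=hλ:
  y_{n+1} = y_n + z·[5/6·y_n + 1/6·y_{n+1}] ⇒ (1 − 1/6z)y_{n+1} = (1 + 5/6z)y_n
  ⇒ R(z) = (1 + 5/6z)/(1 − 1/6z).

Boundary: |R(x)|=1, x<0.
x=-1.17: |R|=0.0209
R=−1: 1+5/6x = −1+1/6x ⇒ -2/3x=2 ⇒ x=2/(-2/3)=-3.0000
Confirm numerically:
  x=-2.723: |R|=0.87298 <1
  x=-2.236: |R|=0.62895 <1
  x=-2.231: |R|=0.62629 <1
  x=-1.621: |R|=0.27621 <1
  x=-3.515: |R|=1.21650 >1
  x=-3.348: |R|=1.14891 >1
  x=-3.123: |R|=1.05393 >1
Interval (-3.0000, 0).

(-3.0000,0); λ=-9 ⇒ h* = (3)/9 = 0.3333.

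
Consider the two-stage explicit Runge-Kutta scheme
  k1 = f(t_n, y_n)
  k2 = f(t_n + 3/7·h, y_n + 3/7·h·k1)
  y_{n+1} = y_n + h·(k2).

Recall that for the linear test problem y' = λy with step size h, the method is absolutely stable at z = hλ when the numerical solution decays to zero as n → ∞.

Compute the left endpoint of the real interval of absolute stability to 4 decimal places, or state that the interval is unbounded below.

left endpoint -2.3333.

On y'=λy, z=hλ:
  k1=λy_n ⇒ h·k1=z·y_n;  k2=λ(1+3/7z)y_n ⇒ h·k2=z(1+3/7z)y_n
  y_{n+1}/y_n = 1 + z(1+3/7z) = 1 + z + 3/7z²
  Hence R(z) = 1 + z + 3/7z².

Need |R(x)|<1, x<0.
x=-1.67: |R|=0.5252
R=1: x+3/7x²=0 ⇒ x=−7/3=-2.3333; min R=1−1/(4·3/7)=0.4167>−1
Confirm numerically:
  x=-2.212: |R|=0.88498 <1
  x=-2.164: |R|=0.84296 <1
  x=-1.977: |R|=0.69808 <1
  x=-1.208: |R|=0.41740 <1
  x=-2.667: |R|=1.38138 >1
  x=-2.566: |R|=1.25587 >1
Stable set (-2.3333, 0).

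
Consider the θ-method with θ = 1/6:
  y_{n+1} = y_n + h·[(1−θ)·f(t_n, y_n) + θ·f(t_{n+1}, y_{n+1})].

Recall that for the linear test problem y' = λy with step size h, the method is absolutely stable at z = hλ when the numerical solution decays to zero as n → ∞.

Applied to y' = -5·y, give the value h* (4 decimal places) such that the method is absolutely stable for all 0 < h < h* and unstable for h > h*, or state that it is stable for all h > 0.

Set f=λy, z=hλ:
  y_{n+1} = y_n + z·[5/6·y_n + 1/6·y_{n+1}] ⇒ (1 − 1/6z)y_{n+1} = (1 + 5/6z)y_n
  R(z) = (1 + 5/6z)/(1 − 1/6z).

Solve |R(x)|<1 on ℝ⁻.
x=-0.7: |R|=0.3731
R=−1: 1+5/6x = −1+1/6x ⇒ -2/3x=2 ⇒ x=2/(-2/3)=-3.0000
Confirm numerically:
  x=-2.648: |R|=0.83719 <1
  x=-1.241: |R|=0.02831 <1
  x=-1.211: |R|=0.00763 <1
  x=-3.483: |R|=1.20373 >1
  x=-3.460: |R|=1.19450 >1
  x=-3.265: |R|=1.11441 >1
So |R|<1 on (-3.0000, 0).

(-3.0000,0); λ=-5 ⇒ h* = (3)/5 = 0.6000.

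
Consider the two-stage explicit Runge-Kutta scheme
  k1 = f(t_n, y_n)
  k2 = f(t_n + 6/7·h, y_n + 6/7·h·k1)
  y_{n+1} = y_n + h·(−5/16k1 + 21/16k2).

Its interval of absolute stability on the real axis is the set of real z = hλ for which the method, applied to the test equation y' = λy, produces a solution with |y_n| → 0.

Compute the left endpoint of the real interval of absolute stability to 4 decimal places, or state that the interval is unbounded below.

Set f=λy, z=hλ:
  k1=λy_n ⇒ h·k1=z·y_n;  k2=λ(1+6/7z)y_n ⇒ h·k2=z(1+6/7z)y_n
  y_{n+1}/y_n = 1 − 5/16z + 21/16z(1+6/7z) = 1 + z + 9/8z²
  so R(z) = 1 + z + 9/8z².

Need |R(x)|<1, x<0.
x=-0.7: |R|=0.8513
R=1: x+9/8x²=0 ⇒ x=−8/9=-0.8889; min R=1−1/(4·9/8)=0.7778>−1
Confirm numerically:
  x=-0.553: |R|=0.79104 <1
  x=-0.421: |R|=0.77840 <1
  x=-0.396: |R|=0.78042 <1
  x=-1.464: |R|=1.94721 >1
  x=-1.134: |R|=1.31270 >1
Interval (-0.8889, 0).

left endpoint -0.8889.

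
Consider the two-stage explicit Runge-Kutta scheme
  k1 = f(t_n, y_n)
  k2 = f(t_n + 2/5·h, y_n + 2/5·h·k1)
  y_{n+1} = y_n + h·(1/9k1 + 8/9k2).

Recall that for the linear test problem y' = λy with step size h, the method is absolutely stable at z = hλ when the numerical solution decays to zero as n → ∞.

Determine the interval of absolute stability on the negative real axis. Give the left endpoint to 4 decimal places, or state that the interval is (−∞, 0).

With y'=λy (z=hλ):
  k1=λy_n ⇒ h·k1=z·y_n;  k2=λ(1+2/5z)y_n ⇒ h·k2=z(1+2/5z)y_n
  y_{n+1}/y_n = 1 + 1/9z + 8/9z(1+2/5z) = 1 + z + 16/45z²
  Hence R(z) = 1 + z + 16/45z².

Need |R(x)|<1, x<0.
x=-0.96: |R|=0.3677
R=1: x+16/45x²=0 ⇒ x=−45/16=-2.8125; min R=1−1/(4·16/45)=0.2969>−1
Confirm numerically:
  x=-2.502: |R|=0.72378 <1
  x=-1.976: |R|=0.41229 <1
  x=-1.818: |R|=0.35716 <1
  x=-3.287: |R|=1.55455 >1
  x=-3.019: |R|=1.22166 >1
Stable set (-2.8125, 0).

z∈(-2.8125,0).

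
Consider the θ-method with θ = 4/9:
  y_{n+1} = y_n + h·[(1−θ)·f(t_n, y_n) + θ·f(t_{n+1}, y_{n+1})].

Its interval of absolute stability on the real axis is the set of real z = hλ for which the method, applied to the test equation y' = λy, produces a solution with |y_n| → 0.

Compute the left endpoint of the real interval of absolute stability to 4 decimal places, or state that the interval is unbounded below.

z* = -18.0000.

On y'=λy, z=hλ:
  y_{n+1} = y_n + z·[5/9·y_n + 4/9·y_{n+1}] ⇒ (1 − 4/9z)y_{n+1} = (1 + 5/9z)y_n
  Hence R(z) = (1 + 5/9z)/(1 − 4/9z).

Boundary: |R(x)|=1, x<0.
x=-1.48: |R|=0.1072
R=−1: 1+5/9x = −1+4/9x ⇒ -1/9x=2 ⇒ x=2/(-1/9)=-18.0000
Confirm numerically:
  x=-15.613: |R|=0.96659 <1
  x=-15.353: |R|=0.96241 <1
  x=-11.542: |R|=0.88294 <1
  x=-18.464: |R|=1.00560 >1
  x=-18.335: |R|=1.00407 >1
Stable set (-18.0000, 0).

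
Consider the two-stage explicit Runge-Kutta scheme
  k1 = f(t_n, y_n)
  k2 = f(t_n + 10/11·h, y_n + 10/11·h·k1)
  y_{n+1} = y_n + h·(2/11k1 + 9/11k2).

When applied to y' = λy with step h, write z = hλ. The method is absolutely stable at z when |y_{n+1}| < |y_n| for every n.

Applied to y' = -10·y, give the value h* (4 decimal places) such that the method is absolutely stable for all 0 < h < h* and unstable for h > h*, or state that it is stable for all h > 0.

(-1.3444,0); λ=-10 ⇒ h* = (121/90)/10 = 0.1344.

With y'=λy (z=hλ):
  k1=λy_n ⇒ h·k1=z·y_n;  k2=λ(1+10/11z)y_n ⇒ h·k2=z(1+10/11z)y_n
  y_{n+1}/y_n = 1 + 2/11z + 9/11z(1+10/11z) = 1 + z + 90/121z²
  ⇒ R(z) = 1 + z + 90/121z².

Find x<0 with |R(x)|<1.
x=-1.68: |R|=1.4193
R=1: x+90/121x²=0 ⇒ x=−121/90=-1.3444; min R=1−1/(4·90/121)=0.6639>−1
Confirm numerically:
  x=-1.140: |R|=0.82664 <1
  x=-0.939: |R|=0.71683 <1
  x=-0.879: |R|=0.69569 <1
  x=-0.720: |R|=0.66559 <1
  x=-1.664: |R|=1.39551 >1
  x=-1.421: |R|=1.08091 >1
Stable set (-1.3444, 0).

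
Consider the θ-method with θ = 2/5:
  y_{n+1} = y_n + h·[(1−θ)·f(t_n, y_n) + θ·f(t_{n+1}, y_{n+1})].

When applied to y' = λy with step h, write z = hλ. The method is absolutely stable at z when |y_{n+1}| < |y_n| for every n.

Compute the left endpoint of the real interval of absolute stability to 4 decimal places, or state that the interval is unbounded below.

z* = -10.0000.

With y'=λy (z=hλ):
  y_{n+1} = y_n + z·[3/5·y_n + 2/5·y_{n+1}] ⇒ (1 − 2/5z)y_{n+1} = (1 + 3/5z)y_n
  so R(z) = (1 + 3/5z)/(1 − 2/5z).

Boundary: |R(x)|=1, x<0.
x=-1.52: |R|=0.0547
R=−1: 1+3/5x = −1+2/5x ⇒ -1/5x=2 ⇒ x=2/(-1/5)=-10.0000
Confirm numerically:
  x=-7.610: |R|=0.88180 <1
  x=-7.164: |R|=0.85327 <1
  x=-5.473: |R|=0.71610 <1
  x=-10.492: |R|=1.01893 >1
  x=-10.485: |R|=1.01868 >1
  x=-10.278: |R|=1.01088 >1
Stable set (-10.0000, 0).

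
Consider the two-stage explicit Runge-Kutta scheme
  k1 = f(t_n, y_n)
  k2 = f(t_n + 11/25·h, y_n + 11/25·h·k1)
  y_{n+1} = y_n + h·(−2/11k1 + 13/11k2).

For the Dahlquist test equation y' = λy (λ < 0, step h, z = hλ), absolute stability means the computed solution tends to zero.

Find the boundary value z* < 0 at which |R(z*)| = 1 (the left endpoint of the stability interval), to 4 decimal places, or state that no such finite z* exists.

Set f=λy, z=hλ:
  k1=λy_n ⇒ h·k1=z·y_n;  k2=λ(1+11/25z)y_n ⇒ h·k2=z(1+11/25z)y_n
  y_{n+1}/y_n = 1 − 2/11z + 13/11z(1+11/25z) = 1 + z + 13/25z²
  R(z) = 1 + z + 13/25z².

Find x<0 with |R(x)|<1.
x=-1.46: |R|=0.6484
R=1: x+13/25x²=0 ⇒ x=−25/13=-1.9231; min R=1−1/(4·13/25)=0.5192>−1
Confirm numerically:
  x=-1.322: |R|=0.58680 <1
  x=-1.225: |R|=0.55533 <1
  x=-1.006: |R|=0.52026 <1
  x=-0.842: |R|=0.52666 <1
  x=-2.144: |R|=1.24630 >1
  x=-2.027: |R|=1.10954 >1
Stable set (-1.9231, 0).

left endpoint -1.9231.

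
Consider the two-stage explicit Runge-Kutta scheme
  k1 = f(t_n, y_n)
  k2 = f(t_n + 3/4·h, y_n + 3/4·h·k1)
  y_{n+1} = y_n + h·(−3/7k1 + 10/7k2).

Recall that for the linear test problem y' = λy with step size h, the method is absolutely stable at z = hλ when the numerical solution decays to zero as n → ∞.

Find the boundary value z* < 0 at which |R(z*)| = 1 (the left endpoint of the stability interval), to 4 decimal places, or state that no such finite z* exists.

z* = -0.9333.

On y'=λy, z=hλ:
  k1=λy_n ⇒ h·k1=z·y_n;  k2=λ(1+3/4z)y_n ⇒ h·k2=z(1+3/4z)y_n
  y_{n+1}/y_n = 1 − 3/7z + 10/7z(1+3/4z) = 1 + z + 15/14z²
  R(z) = 1 + z + 15/14z².

Boundary: |R(x)|=1, x<0.
x=-1.22: |R|=1.3747
R=1: x+15/14x²=0 ⇒ x=−14/15=-0.9333; min R=1−1/(4·15/14)=0.7667>−1
Confirm numerically:
  x=-0.667: |R|=0.80967 <1
  x=-0.525: |R|=0.77031 <1
  x=-0.470: |R|=0.76668 <1
  x=-1.409: |R|=1.71809 >1
  x=-1.075: |R|=1.16317 >1
  x=-1.021: |R|=1.09590 >1
So |R|<1 on (-0.9333, 0).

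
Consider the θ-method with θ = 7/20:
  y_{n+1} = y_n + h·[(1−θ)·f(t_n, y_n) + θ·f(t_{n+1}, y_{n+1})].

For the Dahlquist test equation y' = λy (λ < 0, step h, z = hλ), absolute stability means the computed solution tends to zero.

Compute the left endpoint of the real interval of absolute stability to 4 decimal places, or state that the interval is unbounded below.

left endpoint -6.6667.

Set f=λy, z=hλ:
  y_{n+1} = y_n + z·[13/20·y_n + 7/20·y_{n+1}] ⇒ (1 − 7/20z)y_{n+1} = (1 + 13/20z)y_n
  ⇒ R(z) = (1 + 13/20z)/(1 − 7/20z).

Boundary: |R(x)|=1, x<0.
x=-1.66: |R|=0.0500
R=−1: 1+13/20x = −1+7/20x ⇒ -3/10x=2 ⇒ x=2/(-3/10)=-6.6667
Confirm numerically:
  x=-6.546: |R|=0.98900 <1
  x=-4.060: |R|=0.67699 <1
  x=-3.395: |R|=0.55147 <1
  x=-3.048: |R|=0.47474 <1
  x=-7.113: |R|=1.03837 >1
  x=-6.987: |R|=1.02789 >1
So |R|<1 on (-6.6667, 0).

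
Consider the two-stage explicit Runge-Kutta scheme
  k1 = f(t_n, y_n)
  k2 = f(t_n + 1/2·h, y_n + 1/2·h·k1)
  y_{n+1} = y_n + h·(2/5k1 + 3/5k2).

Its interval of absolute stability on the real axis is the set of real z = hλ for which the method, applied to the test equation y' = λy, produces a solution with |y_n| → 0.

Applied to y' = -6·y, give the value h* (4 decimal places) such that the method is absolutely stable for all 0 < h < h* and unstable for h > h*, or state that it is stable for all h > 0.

Set f=λy, z=hλ:
  k1=λy_n ⇒ h·k1=z·y_n;  k2=λ(1+1/2z)y_n ⇒ h·k2=z(1+1/2z)y_n
  y_{n+1}/y_n = 1 + 2/5z + 3/5z(1+1/2z) = 1 + z + 3/10z²
  R(z) = 1 + z + 3/10z².

Find x<0 with |R(x)|<1.
x=-1.18: |R|=0.2377
R=1: x+3/10x²=0 ⇒ x=−10/3=-3.3333; min R=1−1/(4·3/10)=0.1667>−1
Confirm numerically:
  x=-3.278: |R|=0.94559 <1
  x=-3.173: |R|=0.84738 <1
  x=-3.135: |R|=0.81347 <1
  x=-2.450: |R|=0.35075 <1
  x=-3.700: |R|=1.40700 >1
  x=-3.642: |R|=1.33725 >1
So |R|<1 on (-3.3333, 0).

(-3.3333,0); λ=-6 ⇒ h* = (10/3)/6 = 0.5556.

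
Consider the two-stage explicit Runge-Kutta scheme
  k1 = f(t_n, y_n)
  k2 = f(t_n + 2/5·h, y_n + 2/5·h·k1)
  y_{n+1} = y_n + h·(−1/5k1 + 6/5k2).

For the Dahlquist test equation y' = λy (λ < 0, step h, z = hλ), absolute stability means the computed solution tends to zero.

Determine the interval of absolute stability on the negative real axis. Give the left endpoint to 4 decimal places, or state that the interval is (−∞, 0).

With y'=λy (z=hλ):
  k1=λy_n ⇒ h·k1=z·y_n;  k2=λ(1+2/5z)y_n ⇒ h·k2=z(1+2/5z)y_n
  y_{n+1}/y_n = 1 − 1/5z + 6/5z(1+2/5z) = 1 + z + 12/25z²
  so R(z) = 1 + z + 12/25z².

Boundary: |R(x)|=1, x<0.
x=-1.43: |R|=0.5516
R=1: x+12/25x²=0 ⇒ x=−25/12=-2.0833; min R=1−1/(4·12/25)=0.4792>−1
Confirm numerically:
  x=-2.028: |R|=0.94614 <1
  x=-1.693: |R|=0.68280 <1
  x=-1.638: |R|=0.64986 <1
  x=-1.574: |R|=0.61519 <1
  x=-2.400: |R|=1.36480 >1
  x=-2.215: |R|=1.13999 >1
Stable set (-2.0833, 0).

(-2.0833, 0).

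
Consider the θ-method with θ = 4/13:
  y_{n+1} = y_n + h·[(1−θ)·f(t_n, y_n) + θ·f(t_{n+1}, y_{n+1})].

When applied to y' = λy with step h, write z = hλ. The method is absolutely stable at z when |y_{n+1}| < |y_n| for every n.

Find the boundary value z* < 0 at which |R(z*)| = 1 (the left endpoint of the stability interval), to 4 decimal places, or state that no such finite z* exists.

z* = -5.2000.

On y'=λy, z=hλ:
  y_{n+1} = y_n + z·[9/13·y_n + 4/13·y_{n+1}] ⇒ (1 − 4/13z)y_{n+1} = (1 + 9/13z)y_n
  ⇒ R(z) = (1 + 9/13z)/(1 − 4/13z).

Need |R(x)|<1, x<0.
x=-1.62: |R|=0.0811
R=−1: 1+9/13x = −1+4/13x ⇒ -5/13x=2 ⇒ x=2/(-5/13)=-5.2000
Confirm numerically:
  x=-4.922: |R|=0.95748 <1
  x=-4.641: |R|=0.91145 <1
  x=-4.613: |R|=0.90668 <1
  x=-3.942: |R|=0.78135 <1
  x=-5.792: |R|=1.08184 >1
  x=-5.733: |R|=1.07417 >1
Stable set (-5.2000, 0).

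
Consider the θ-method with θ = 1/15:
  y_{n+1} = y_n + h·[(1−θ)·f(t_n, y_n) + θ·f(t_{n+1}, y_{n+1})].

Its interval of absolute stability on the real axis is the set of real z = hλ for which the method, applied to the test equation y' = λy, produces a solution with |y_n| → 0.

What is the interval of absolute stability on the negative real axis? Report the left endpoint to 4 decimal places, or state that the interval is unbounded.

Set f=λy, z=hλ:
  y_{n+1} = y_n + z·[14/15·y_n + 1/15·y_{n+1}] ⇒ (1 − 1/15z)y_{n+1} = (1 + 14/15z)y_n
  ⇒ R(z) = (1 + 14/15z)/(1 − 1/15z).

Solve |R(x)|<1 on ℝ⁻.
x=-0.45: |R|=0.5631
R=−1: 1+14/15x = −1+1/15x ⇒ -13/15x=2 ⇒ x=2/(-13/15)=-2.3077
Confirm numerically:
  x=-1.939: |R|=0.71704 <1
  x=-1.760: |R|=0.57518 <1
  x=-1.071: |R|=0.00037 <1
  x=-2.833: |R|=1.38294 >1
  x=-2.780: |R|=1.34533 >1
  x=-2.445: |R|=1.10232 >1
So |R|<1 on (-2.3077, 0).

(-2.3077, 0).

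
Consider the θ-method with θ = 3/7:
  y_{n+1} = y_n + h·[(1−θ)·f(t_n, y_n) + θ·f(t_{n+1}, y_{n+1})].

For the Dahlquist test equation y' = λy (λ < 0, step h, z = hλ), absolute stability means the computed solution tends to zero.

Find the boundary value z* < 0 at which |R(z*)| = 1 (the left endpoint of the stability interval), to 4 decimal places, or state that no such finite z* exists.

z* = -14.0000.

With y'=λy (z=hλ):
  y_{n+1} = y_n + z·[4/7·y_n + 3/7·y_{n+1}] ⇒ (1 − 3/7z)y_{n+1} = (1 + 4/7z)y_n
  ⇒ R(z) = (1 + 4/7z)/(1 − 3/7z).

Boundary: |R(x)|=1, x<0.
x=-1.75: |R|=0.0000
R=−1: 1+4/7x = −1+3/7x ⇒ -1/7x=2 ⇒ x=2/(-1/7)=-14.0000
Confirm numerically:
  x=-11.691: |R|=0.94512 <1
  x=-10.462: |R|=0.90783 <1
  x=-8.901: |R|=0.84871 <1
  x=-7.896: |R|=0.80109 <1
  x=-14.252: |R|=1.00506 >1
  x=-14.190: |R|=1.00383 >1
  x=-14.048: |R|=1.00098 >1
Interval (-14.0000, 0).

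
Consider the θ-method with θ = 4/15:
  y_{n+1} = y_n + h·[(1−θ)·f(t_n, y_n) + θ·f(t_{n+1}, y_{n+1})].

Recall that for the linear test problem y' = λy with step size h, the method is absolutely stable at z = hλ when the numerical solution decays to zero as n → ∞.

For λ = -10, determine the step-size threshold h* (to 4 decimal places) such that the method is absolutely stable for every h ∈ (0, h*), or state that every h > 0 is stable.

With y'=λy (z=hλ):
  y_{n+1} = y_n + z·[11/15·y_n + 4/15·y_{n+1}] ⇒ (1 − 4/15z)y_{n+1} = (1 + 11/15z)y_n
  so R(z) = (1 + 11/15z)/(1 − 4/15z).

Find x<0 with |R(x)|<1.
x=-0.34: |R|=0.6883
R=−1: 1+11/15x = −1+4/15x ⇒ -7/15x=2 ⇒ x=2/(-7/15)=-4.2857
Confirm numerically:
  x=-3.876: |R|=0.90598 <1
  x=-3.591: |R|=0.83439 <1
  x=-2.178: |R|=0.37778 <1
  x=-2.007: |R|=0.30732 <1
  x=-4.758: |R|=1.09714 >1
  x=-4.592: |R|=1.06425 >1
Stable set (-4.2857, 0).

(-4.2857,0); λ=-10 ⇒ h* = (30/7)/10 = 0.4286.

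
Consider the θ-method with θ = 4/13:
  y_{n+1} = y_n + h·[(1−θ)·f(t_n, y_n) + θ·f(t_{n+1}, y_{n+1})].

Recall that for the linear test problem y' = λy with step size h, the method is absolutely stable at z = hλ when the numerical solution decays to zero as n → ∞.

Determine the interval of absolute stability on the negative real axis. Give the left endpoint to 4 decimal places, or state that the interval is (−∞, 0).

(-5.2000, 0).

Set f=λy, z=hλ:
  y_{n+1} = y_n + z·[9/13·y_n + 4/13·y_{n+1}] ⇒ (1 − 4/13z)y_{n+1} = (1 + 9/13z)y_n
  R(z) = (1 + 9/13z)/(1 − 4/13z).

Solve |R(x)|<1 on ℝ⁻.
x=-1.19: |R|=0.1289
R=−1: 1+9/13x = −1+4/13x ⇒ -5/13x=2 ⇒ x=2/(-5/13)=-5.2000
Confirm numerically:
  x=-4.651: |R|=0.91314 <1
  x=-3.992: |R|=0.79149 <1
  x=-3.650: |R|=0.71920 <1
  x=-2.306: |R|=0.34890 <1
  x=-5.633: |R|=1.06093 >1
  x=-5.373: |R|=1.02508 >1
  x=-5.277: |R|=1.01129 >1
Stable set (-5.2000, 0).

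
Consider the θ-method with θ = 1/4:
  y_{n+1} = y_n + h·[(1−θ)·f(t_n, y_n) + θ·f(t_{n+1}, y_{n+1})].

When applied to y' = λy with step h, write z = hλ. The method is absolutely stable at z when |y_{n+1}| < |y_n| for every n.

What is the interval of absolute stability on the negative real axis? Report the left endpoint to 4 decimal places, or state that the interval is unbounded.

Test eqn y'=λy, z=hλ:
  y_{n+1} = y_n + z·[3/4·y_n + 1/4·y_{n+1}] ⇒ (1 − 1/4z)y_{n+1} = (1 + 3/4z)y_n
  R(z) = (1 + 3/4z)/(1 − 1/4z).

Need |R(x)|<1, x<0.
x=-1.25: |R|=0.0476
R=−1: 1+3/4x = −1+1/4x ⇒ -1/2x=2 ⇒ x=2/(-1/2)=-4.0000
Confirm numerically:
  x=-3.640: |R|=0.90576 <1
  x=-3.632: |R|=0.90356 <1
  x=-2.885: |R|=0.67611 <1
  x=-2.357: |R|=0.48309 <1
  x=-4.237: |R|=1.05755 >1
  x=-4.045: |R|=1.01119 >1
So |R|<1 on (-4.0000, 0).

(-4.0000, 0).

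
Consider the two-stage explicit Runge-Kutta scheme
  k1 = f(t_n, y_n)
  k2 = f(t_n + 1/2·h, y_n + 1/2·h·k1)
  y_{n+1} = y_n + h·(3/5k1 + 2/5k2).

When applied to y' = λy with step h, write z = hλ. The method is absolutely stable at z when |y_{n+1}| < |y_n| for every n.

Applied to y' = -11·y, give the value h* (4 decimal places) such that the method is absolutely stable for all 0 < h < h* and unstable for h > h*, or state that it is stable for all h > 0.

(-5.0000,0); λ=-11 ⇒ h* = (5)/11 = 0.4545.

On y'=λy, z=hλ:
  k1=λy_n ⇒ h·k1=z·y_n;  k2=λ(1+1/2z)y_n ⇒ h·k2=z(1+1/2z)y_n
  y_{n+1}/y_n = 1 + 3/5z + 2/5z(1+1/2z) = 1 + z + 1/5z²
  so R(z) = 1 + z + 1/5z².

Solve |R(x)|<1 on ℝ⁻.
x=-1.7: |R|=0.1220
R=1: x+1/5x²=0 ⇒ x=−5=-5.0000; min R=1−1/(4·1/5)=-0.2500>−1
Confirm numerically:
  x=-4.424: |R|=0.49036 <1
  x=-4.348: |R|=0.43302 <1
  x=-3.400: |R|=0.08800 <1
  x=-5.461: |R|=1.50350 >1
  x=-5.428: |R|=1.46464 >1
  x=-5.106: |R|=1.10825 >1
Interval (-5.0000, 0).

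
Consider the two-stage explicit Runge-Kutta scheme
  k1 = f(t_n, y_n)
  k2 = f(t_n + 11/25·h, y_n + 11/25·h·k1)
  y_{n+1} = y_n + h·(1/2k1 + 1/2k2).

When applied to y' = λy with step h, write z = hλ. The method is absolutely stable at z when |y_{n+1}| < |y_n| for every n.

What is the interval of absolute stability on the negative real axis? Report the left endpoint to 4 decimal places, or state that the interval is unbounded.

z∈(-4.5455,0).

Test eqn y'=λy, z=hλ:
  k1=λy_n ⇒ h·k1=z·y_n;  k2=λ(1+11/25z)y_n ⇒ h·k2=z(1+11/25z)y_n
  y_{n+1}/y_n = 1 + 1/2z + 1/2z(1+11/25z) = 1 + z + 11/50z²
  R(z) = 1 + z + 11/50z².

Need |R(x)|<1, x<0.
x=-1.07: |R|=0.1819
R=1: x+11/50x²=0 ⇒ x=−50/11=-4.5455; min R=1−1/(4·11/50)=-0.1364>−1
Confirm numerically:
  x=-3.728: |R|=0.32956 <1
  x=-3.268: |R|=0.08156 <1
  x=-2.380: |R|=0.13383 <1
  x=-4.977: |R|=1.47252 >1
  x=-4.829: |R|=1.30123 >1
  x=-4.666: |R|=1.12374 >1
Stable set (-4.5455, 0).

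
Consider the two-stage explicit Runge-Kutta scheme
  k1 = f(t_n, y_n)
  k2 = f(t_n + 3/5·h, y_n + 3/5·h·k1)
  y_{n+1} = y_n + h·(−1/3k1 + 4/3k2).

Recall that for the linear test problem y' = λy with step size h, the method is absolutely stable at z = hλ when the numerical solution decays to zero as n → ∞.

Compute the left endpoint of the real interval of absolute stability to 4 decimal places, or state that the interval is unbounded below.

Test eqn y'=λy, z=hλ:
  k1=λy_n ⇒ h·k1=z·y_n;  k2=λ(1+3/5z)y_n ⇒ h·k2=z(1+3/5z)y_n
  y_{n+1}/y_n = 1 − 1/3z + 4/3z(1+3/5z) = 1 + z + 4/5z²
  Hence R(z) = 1 + z + 4/5z².

Solve |R(x)|<1 on ℝ⁻.
x=-1.08: |R|=0.8531
R=1: x+4/5x²=0 ⇒ x=−5/4=-1.2500; min R=1−1/(4·4/5)=0.6875>−1
Confirm numerically:
  x=-1.151: |R|=0.90884 <1
  x=-0.896: |R|=0.74625 <1
  x=-0.614: |R|=0.68760 <1
  x=-1.549: |R|=1.37052 >1
  x=-1.534: |R|=1.34852 >1
Stable set (-1.2500, 0).

left endpoint -1.2500.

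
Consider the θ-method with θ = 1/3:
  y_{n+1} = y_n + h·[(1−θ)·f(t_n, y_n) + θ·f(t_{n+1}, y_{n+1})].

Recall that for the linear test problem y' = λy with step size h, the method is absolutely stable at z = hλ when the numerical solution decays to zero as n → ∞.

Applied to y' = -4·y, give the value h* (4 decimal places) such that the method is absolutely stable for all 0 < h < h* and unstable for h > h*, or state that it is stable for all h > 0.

(-6.0000,0); λ=-4 ⇒ h* = (6)/4 = 1.5000.

Set f=λy, z=hλ:
  y_{n+1} = y_n + z·[2/3·y_n + 1/3·y_{n+1}] ⇒ (1 − 1/3z)y_{n+1} = (1 + 2/3z)y_n
  R(z) = (1 + 2/3z)/(1 − 1/3z).

Boundary: |R(x)|=1, x<0.
x=-0.88: |R|=0.3196
R=−1: 1+2/3x = −1+1/3x ⇒ -1/3x=2 ⇒ x=2/(-1/3)=-6.0000
Confirm numerically:
  x=-4.332: |R|=0.77250 <1
  x=-4.322: |R|=0.77083 <1
  x=-2.936: |R|=0.48383 <1
  x=-2.640: |R|=0.40426 <1
  x=-6.325: |R|=1.03485 >1
  x=-6.303: |R|=1.03257 >1
  x=-6.081: |R|=1.00892 >1
Interval (-6.0000, 0).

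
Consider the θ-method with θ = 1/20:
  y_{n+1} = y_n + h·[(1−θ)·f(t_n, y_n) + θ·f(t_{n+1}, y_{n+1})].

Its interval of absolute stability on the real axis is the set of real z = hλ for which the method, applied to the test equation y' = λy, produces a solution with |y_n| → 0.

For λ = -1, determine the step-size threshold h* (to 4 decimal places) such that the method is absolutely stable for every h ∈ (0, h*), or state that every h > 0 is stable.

(-2.2222,0); λ=-1 ⇒ h* = (20/9)/1 = 2.2222.

With y'=λy (z=hλ):
  y_{n+1} = y_n + z·[19/20·y_n + 1/20·y_{n+1}] ⇒ (1 − 1/20z)y_{n+1} = (1 + 19/20z)y_n
  R(z) = (1 + 19/20z)/(1 − 1/20z).

Find x<0 with |R(x)|<1.
x=-0.82: |R|=0.2123
R=−1: 1+19/20x = −1+1/20x ⇒ -9/10x=2 ⇒ x=2/(-9/10)=-2.2222
Confirm numerically:
  x=-2.174: |R|=0.96086 <1
  x=-1.923: |R|=0.75432 <1
  x=-1.402: |R|=0.31016 <1
  x=-1.337: |R|=0.25322 <1
  x=-2.653: |R|=1.34229 >1
  x=-2.592: |R|=1.29462 >1
Stable set (-2.2222, 0).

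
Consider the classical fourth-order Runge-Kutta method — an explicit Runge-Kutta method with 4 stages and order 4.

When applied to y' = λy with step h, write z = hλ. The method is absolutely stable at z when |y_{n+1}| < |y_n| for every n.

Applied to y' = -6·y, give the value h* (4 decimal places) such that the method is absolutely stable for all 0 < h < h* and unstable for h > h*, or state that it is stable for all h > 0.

(-2.7853,0); λ=-6 ⇒ h* = 0.4642.

With y'=λy (z=hλ):
  order 4, 4-stage ⇒ R(z)=1+z+z^2/2+z^3/6+z^4/24
  (e.g. R(-1.34)=0.29112, |R|=0.29112)

Need |R(x)|<1, x<0.
x=-1.34: |R|=0.2911
|R(-2.03)|=0.3438 |R(-1.73)|=0.2767 |R(-1.48)|=0.2748
Bisect:
  x_lo=-3.1690 |R|=1.7502  x_hi=-0.3473 |R|=0.7067
  mid=-1.75811 |R|=0.27974 →hi
  mid=-2.46354 |R|=0.61380 →hi
  mid=-2.81625 |R|=1.04768 →lo
  mid=-2.63989 |R|=0.80202 →hi
  mid=-2.72807 |R|=0.91710 →hi
  mid=-2.77216 |R|=0.98038 →hi
  mid=-2.79420 |R|=1.01352 →lo
  mid=-2.78318 |R|=0.99682 →hi
  mid=-2.78869 |R|=1.00513 →lo
  mid=-2.78594 |R|=1.00097 →lo
  ...
  [-2.78542,-2.78525] ⇒ x*=-2.7853
So |R|<1 on (-2.7853, 0).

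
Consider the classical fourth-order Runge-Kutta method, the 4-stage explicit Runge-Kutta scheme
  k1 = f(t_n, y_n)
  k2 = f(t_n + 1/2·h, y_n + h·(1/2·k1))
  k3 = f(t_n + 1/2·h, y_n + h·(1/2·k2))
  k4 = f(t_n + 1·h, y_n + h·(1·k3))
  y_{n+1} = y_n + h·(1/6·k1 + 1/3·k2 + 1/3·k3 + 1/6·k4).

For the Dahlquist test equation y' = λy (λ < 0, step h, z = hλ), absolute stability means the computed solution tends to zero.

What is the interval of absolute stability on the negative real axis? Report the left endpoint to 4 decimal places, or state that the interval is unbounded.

On y'=λy, z=hλ:
  order 4, 4-stage ⇒ R(z)=1+z+z^2/2+z^3/6+z^4/24
  (e.g. R(-0.9)=0.41084, |R|=0.41084)

Boundary: |R(x)|=1, x<0.
x=-0.9: |R|=0.4108
|R(-2.39)|=0.5502 |R(-1.81)|=0.2870 |R(-0.58)|=0.5604
Bisect:
  x_lo=-3.6564 |R|=3.3284  x_hi=-0.1487 |R|=0.8618
  mid=-1.90256 |R|=0.30545 →hi
  mid=-2.77948 |R|=0.99127 →hi
  mid=-3.21794 |R|=1.87381 →lo
  mid=-2.99871 |R|=1.37243 →lo
  mid=-2.88910 |R|=1.16812 →lo
  mid=-2.83429 |R|=1.07642 →lo
  mid=-2.80689 |R|=1.03304 →lo
  mid=-2.79318 |R|=1.01196 →lo
  mid=-2.78633 |R|=1.00157 →lo
  ...
  [-2.78548,-2.78526] ⇒ x*=-2.7853
So |R|<1 on (-2.7853, 0).

(-2.7853, 0).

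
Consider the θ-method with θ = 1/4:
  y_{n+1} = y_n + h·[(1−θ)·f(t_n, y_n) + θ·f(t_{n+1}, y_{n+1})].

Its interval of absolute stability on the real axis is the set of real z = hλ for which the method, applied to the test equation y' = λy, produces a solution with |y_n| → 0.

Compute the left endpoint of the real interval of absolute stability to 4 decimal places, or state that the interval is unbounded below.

Test eqn y'=λy, z=hλ:
  y_{n+1} = y_n + z·[3/4·y_n + 1/4·y_{n+1}] ⇒ (1 − 1/4z)y_{n+1} = (1 + 3/4z)y_n
  Hence R(z) = (1 + 3/4z)/(1 − 1/4z).

Solve |R(x)|<1 on ℝ⁻.
x=-0.88: |R|=0.2787
R=−1: 1+3/4x = −1+1/4x ⇒ -1/2x=2 ⇒ x=2/(-1/2)=-4.0000
Confirm numerically:
  x=-3.196: |R|=0.77654 <1
  x=-3.051: |R|=0.73082 <1
  x=-2.850: |R|=0.66423 <1
  x=-2.643: |R|=0.59145 <1
  x=-4.193: |R|=1.04711 >1
  x=-4.180: |R|=1.04401 >1
Interval (-4.0000, 0).

z* = -4.0000.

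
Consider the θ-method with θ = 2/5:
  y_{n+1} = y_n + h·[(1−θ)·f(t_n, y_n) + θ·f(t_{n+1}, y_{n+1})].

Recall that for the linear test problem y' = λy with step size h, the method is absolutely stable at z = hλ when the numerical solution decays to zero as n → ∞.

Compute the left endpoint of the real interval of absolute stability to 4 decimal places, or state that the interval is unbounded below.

Set f=λy, z=hλ:
  y_{n+1} = y_n + z·[3/5·y_n + 2/5·y_{n+1}] ⇒ (1 − 2/5z)y_{n+1} = (1 + 3/5z)y_n
  R(z) = (1 + 3/5z)/(1 − 2/5z).

Find x<0 with |R(x)|<1.
x=-0.85: |R|=0.3657
R=−1: 1+3/5x = −1+2/5x ⇒ -1/5x=2 ⇒ x=2/(-1/5)=-10.0000
Confirm numerically:
  x=-8.776: |R|=0.94573 <1
  x=-8.258: |R|=0.91904 <1
  x=-4.299: |R|=0.58075 <1
  x=-10.468: |R|=1.01804 >1
  x=-10.178: |R|=1.00702 >1
  x=-10.078: |R|=1.00310 >1
So |R|<1 on (-10.0000, 0).

left endpoint -10.0000.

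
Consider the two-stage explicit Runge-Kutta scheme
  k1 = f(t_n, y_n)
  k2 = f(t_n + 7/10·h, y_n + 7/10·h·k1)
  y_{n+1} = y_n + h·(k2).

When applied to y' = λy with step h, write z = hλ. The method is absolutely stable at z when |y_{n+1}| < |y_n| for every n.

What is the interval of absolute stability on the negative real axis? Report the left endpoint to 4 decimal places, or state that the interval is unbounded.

z∈(-1.4286,0).

Test eqn y'=λy, z=hλ:
  k1=λy_n ⇒ h·k1=z·y_n;  k2=λ(1+7/10z)y_n ⇒ h·k2=z(1+7/10z)y_n
  y_{n+1}/y_n = 1 + z(1+7/10z) = 1 + z + 7/10z²
  R(z) = 1 + z + 7/10z².

Boundary: |R(x)|=1, x<0.
x=-1.27: |R|=0.8590
R=1: x+7/10x²=0 ⇒ x=−10/7=-1.4286; min R=1−1/(4·7/10)=0.6429>−1
Confirm numerically:
  x=-1.349: |R|=0.92486 <1
  x=-0.720: |R|=0.64288 <1
  x=-0.715: |R|=0.64286 <1
  x=-1.621: |R|=1.21835 >1
  x=-1.490: |R|=1.06407 >1
So |R|<1 on (-1.4286, 0).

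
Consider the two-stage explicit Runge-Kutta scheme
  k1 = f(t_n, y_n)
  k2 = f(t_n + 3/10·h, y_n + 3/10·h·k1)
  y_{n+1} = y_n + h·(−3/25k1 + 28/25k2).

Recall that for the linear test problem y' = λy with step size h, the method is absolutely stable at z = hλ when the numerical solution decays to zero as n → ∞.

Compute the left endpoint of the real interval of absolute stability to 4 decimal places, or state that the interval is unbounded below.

Test eqn y'=λy, z=hλ:
  k1=λy_n ⇒ h·k1=z·y_n;  k2=λ(1+3/10z)y_n ⇒ h·k2=z(1+3/10z)y_n
  y_{n+1}/y_n = 1 − 3/25z + 28/25z(1+3/10z) = 1 + z + 42/125z²
  ⇒ R(z) = 1 + z + 42/125z².

Need |R(x)|<1, x<0.
x=-1.1: |R|=0.3066
R=1: x+42/125x²=0 ⇒ x=−125/42=-2.9762; min R=1−1/(4·42/125)=0.2560>−1
Confirm numerically:
  x=-1.700: |R|=0.27104 <1
  x=-1.646: |R|=0.26433 <1
  x=-1.637: |R|=0.26340 <1
  x=-3.517: |R|=1.63908 >1
  x=-3.233: |R|=1.27897 >1
  x=-3.170: |R|=1.20643 >1
Stable set (-2.9762, 0).

left endpoint -2.9762.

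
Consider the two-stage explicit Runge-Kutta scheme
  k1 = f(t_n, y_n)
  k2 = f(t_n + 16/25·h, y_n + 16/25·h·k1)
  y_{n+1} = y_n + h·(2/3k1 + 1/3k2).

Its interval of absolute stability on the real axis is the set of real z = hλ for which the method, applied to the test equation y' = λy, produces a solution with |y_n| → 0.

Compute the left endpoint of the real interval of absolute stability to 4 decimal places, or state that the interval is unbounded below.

left endpoint -4.6875.

Set f=λy, z=hλ:
  k1=λy_n ⇒ h·k1=z·y_n;  k2=λ(1+16/25z)y_n ⇒ h·k2=z(1+16/25z)y_n
  y_{n+1}/y_n = 1 + 2/3z + 1/3z(1+16/25z) = 1 + z + 16/75z²
  so R(z) = 1 + z + 16/75z².

Find x<0 with |R(x)|<1.
x=-0.64: |R|=0.4474
R=1: x+16/75x²=0 ⇒ x=−75/16=-4.6875; min R=1−1/(4·16/75)=-0.1719>−1
Confirm numerically:
  x=-3.797: |R|=0.27867 <1
  x=-2.772: |R|=0.13275 <1
  x=-1.898: |R|=0.12949 <1
  x=-5.228: |R|=1.60282 >1
  x=-5.133: |R|=1.48784 >1
  x=-4.910: |R|=1.23306 >1
Stable set (-4.6875, 0).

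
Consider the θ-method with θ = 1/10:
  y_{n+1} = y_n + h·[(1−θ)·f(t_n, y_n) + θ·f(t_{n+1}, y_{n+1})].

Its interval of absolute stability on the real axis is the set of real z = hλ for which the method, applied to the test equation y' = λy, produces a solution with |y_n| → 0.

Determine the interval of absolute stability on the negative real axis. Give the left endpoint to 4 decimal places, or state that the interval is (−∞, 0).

(-2.5000, 0).

With y'=λy (z=hλ):
  y_{n+1} = y_n + z·[9/10·y_n + 1/10·y_{n+1}] ⇒ (1 − 1/10z)y_{n+1} = (1 + 9/10z)y_n
  so R(z) = (1 + 9/10z)/(1 − 1/10z).

Boundary: |R(x)|=1, x<0.
x=-1.32: |R|=0.1661
R=−1: 1+9/10x = −1+1/10x ⇒ -4/5x=2 ⇒ x=2/(-4/5)=-2.5000
Confirm numerically:
  x=-2.084: |R|=0.72459 <1
  x=-1.903: |R|=0.59876 <1
  x=-1.523: |R|=0.32170 <1
  x=-2.929: |R|=1.26545 >1
  x=-2.758: |R|=1.16178 >1
  x=-2.707: |R|=1.13032 >1
Stable set (-2.5000, 0).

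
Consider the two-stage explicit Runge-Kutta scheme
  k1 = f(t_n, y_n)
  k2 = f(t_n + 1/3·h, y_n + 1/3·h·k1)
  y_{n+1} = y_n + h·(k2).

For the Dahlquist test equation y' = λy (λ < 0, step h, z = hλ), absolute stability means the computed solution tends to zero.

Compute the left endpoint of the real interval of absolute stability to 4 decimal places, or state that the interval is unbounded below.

Set f=λy, z=hλ:
  k1=λy_n ⇒ h·k1=z·y_n;  k2=λ(1+1/3z)y_n ⇒ h·k2=z(1+1/3z)y_n
  y_{n+1}/y_n = 1 + z(1+1/3z) = 1 + z + 1/3z²
  Hence R(z) = 1 + z + 1/3z².

Solve |R(x)|<1 on ℝ⁻.
x=-1.14: |R|=0.2932
R=1: x+1/3x²=0 ⇒ x=−3=-3.0000; min R=1−1/(4·1/3)=0.2500>−1
Confirm numerically:
  x=-2.669: |R|=0.70552 <1
  x=-2.391: |R|=0.51463 <1
  x=-1.617: |R|=0.25456 <1
  x=-1.228: |R|=0.27466 <1
  x=-3.586: |R|=1.70047 >1
  x=-3.302: |R|=1.33240 >1
  x=-3.155: |R|=1.16301 >1
Stable set (-3.0000, 0).

z* = -3.0000.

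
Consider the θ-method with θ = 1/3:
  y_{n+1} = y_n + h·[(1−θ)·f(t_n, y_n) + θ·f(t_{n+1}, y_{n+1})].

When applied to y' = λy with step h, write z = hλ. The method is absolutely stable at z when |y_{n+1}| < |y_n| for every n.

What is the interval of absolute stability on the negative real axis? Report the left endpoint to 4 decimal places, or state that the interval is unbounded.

Set f=λy, z=hλ:
  y_{n+1} = y_n + z·[2/3·y_n + 1/3·y_{n+1}] ⇒ (1 − 1/3z)y_{n+1} = (1 + 2/3z)y_n
  so R(z) = (1 + 2/3z)/(1 − 1/3z).

Boundary: |R(x)|=1, x<0.
x=-1.33: |R|=0.0785
R=−1: 1+2/3x = −1+1/3x ⇒ -1/3x=2 ⇒ x=2/(-1/3)=-6.0000
Confirm numerically:
  x=-4.752: |R|=0.83901 <1
  x=-3.945: |R|=0.70410 <1
  x=-3.116: |R|=0.52845 <1
  x=-6.347: |R|=1.03712 >1
  x=-6.204: |R|=1.02216 >1
So |R|<1 on (-6.0000, 0).

z∈(-6.0000,0).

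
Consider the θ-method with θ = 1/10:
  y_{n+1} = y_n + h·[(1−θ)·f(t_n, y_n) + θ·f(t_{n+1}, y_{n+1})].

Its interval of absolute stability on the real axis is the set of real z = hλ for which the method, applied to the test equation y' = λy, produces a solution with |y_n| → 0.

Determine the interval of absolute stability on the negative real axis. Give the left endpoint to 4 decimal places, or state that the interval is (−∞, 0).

z∈(-2.5000,0).

Test eqn y'=λy, z=hλ:
  y_{n+1} = y_n + z·[9/10·y_n + 1/10·y_{n+1}] ⇒ (1 − 1/10z)y_{n+1} = (1 + 9/10z)y_n
  so R(z) = (1 + 9/10z)/(1 − 1/10z).

Find x<0 with |R(x)|<1.
x=-1.44: |R|=0.2587
R=−1: 1+9/10x = −1+1/10x ⇒ -4/5x=2 ⇒ x=2/(-4/5)=-2.5000
Confirm numerically:
  x=-2.351: |R|=0.90349 <1
  x=-1.959: |R|=0.63810 <1
  x=-1.146: |R|=0.02817 <1
  x=-1.043: |R|=0.05551 <1
  x=-3.044: |R|=1.33364 >1
  x=-2.949: |R|=1.27740 >1
  x=-2.615: |R|=1.07293 >1
So |R|<1 on (-2.5000, 0).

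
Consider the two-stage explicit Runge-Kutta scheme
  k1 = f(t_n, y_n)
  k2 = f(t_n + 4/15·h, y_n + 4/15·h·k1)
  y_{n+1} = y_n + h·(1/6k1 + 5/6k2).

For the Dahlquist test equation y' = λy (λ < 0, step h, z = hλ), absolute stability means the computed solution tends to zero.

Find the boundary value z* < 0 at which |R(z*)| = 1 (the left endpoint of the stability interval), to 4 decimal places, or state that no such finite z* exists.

left endpoint -4.5000.

Set f=λy, z=hλ:
  k1=λy_n ⇒ h·k1=z·y_n;  k2=λ(1+4/15z)y_n ⇒ h·k2=z(1+4/15z)y_n
  y_{n+1}/y_n = 1 + 1/6z + 5/6z(1+4/15z) = 1 + z + 2/9z²
  Hence R(z) = 1 + z + 2/9z².

Boundary: |R(x)|=1, x<0.
x=-1.47: |R|=0.0102
R=1: x+2/9x²=0 ⇒ x=−9/2=-4.5000; min R=1−1/(4·2/9)=-0.1250>−1
Confirm numerically:
  x=-4.126: |R|=0.65708 <1
  x=-3.153: |R|=0.05620 <1
  x=-2.112: |R|=0.12077 <1
  x=-4.962: |R|=1.50943 >1
  x=-4.797: |R|=1.31660 >1
  x=-4.525: |R|=1.02514 >1
Interval (-4.5000, 0).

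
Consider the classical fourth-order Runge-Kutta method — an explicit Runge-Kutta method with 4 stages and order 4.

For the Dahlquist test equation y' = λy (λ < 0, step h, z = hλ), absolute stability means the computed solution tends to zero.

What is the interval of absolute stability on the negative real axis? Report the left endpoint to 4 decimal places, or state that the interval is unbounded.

(-2.7853, 0).

Test eqn y'=λy, z=hλ:
  order 4, 4-stage ⇒ R(z)=1+z+z^2/2+z^3/6+z^4/24
  (e.g. R(-0.4)=0.67040, |R|=0.67040)

Boundary: |R(x)|=1, x<0.
x=-0.4: |R|=0.6704
|R(-3.08)|=1.5432 |R(-2.93)|=1.2410 |R(-0.81)|=0.4474
Bisect:
  x_lo=-3.4822 |R|=2.6698  x_hi=-0.3556 |R|=0.7008
  mid=-1.91890 |R|=0.30950 →hi
  mid=-2.70057 |R|=0.87960 →hi
  mid=-3.09140 |R|=1.56851 →lo
  mid=-2.89599 |R|=1.18013 →lo
  mid=-2.79828 |R|=1.01975 →lo
  mid=-2.74942 |R|=0.94725 →hi
  mid=-2.77385 |R|=0.98288 →hi
  mid=-2.78606 |R|=1.00116 →lo
  ...
  [-2.78530,-2.78511] ⇒ x*=-2.7853
Interval (-2.7853, 0).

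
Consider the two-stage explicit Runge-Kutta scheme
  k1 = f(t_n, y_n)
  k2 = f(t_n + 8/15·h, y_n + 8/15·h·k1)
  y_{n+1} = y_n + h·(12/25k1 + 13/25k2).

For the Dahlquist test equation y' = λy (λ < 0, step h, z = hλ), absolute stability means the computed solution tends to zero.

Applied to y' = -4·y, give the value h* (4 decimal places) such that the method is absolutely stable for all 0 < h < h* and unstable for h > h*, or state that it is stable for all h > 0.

With y'=λy (z=hλ):
  k1=λy_n ⇒ h·k1=z·y_n;  k2=λ(1+8/15z)y_n ⇒ h·k2=z(1+8/15z)y_n
  y_{n+1}/y_n = 1 + 12/25z + 13/25z(1+8/15z) = 1 + z + 104/375z²
  Hence R(z) = 1 + z + 104/375z².

Find x<0 with |R(x)|<1.
x=-1.61: |R|=0.1089
R=1: x+104/375x²=0 ⇒ x=−375/104=-3.6058; min R=1−1/(4·104/375)=0.0986>−1
Confirm numerically:
  x=-3.391: |R|=0.79802 <1
  x=-2.918: |R|=0.44342 <1
  x=-2.816: |R|=0.38321 <1
  x=-4.082: |R|=1.53913 >1
  x=-3.789: |R|=1.19254 >1
  x=-3.703: |R|=1.09985 >1
So |R|<1 on (-3.6058, 0).

(-3.6058,0); λ=-4 ⇒ h* = (375/104)/4 = 0.9014.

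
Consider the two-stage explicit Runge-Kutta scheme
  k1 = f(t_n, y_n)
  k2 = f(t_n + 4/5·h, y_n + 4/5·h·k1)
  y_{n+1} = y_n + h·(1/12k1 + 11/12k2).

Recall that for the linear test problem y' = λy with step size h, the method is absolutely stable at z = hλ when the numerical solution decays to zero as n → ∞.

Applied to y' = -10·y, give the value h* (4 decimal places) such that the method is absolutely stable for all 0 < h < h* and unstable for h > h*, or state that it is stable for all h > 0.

Test eqn y'=λy, z=hλ:
  k1=λy_n ⇒ h·k1=z·y_n;  k2=λ(1+4/5z)y_n ⇒ h·k2=z(1+4/5z)y_n
  y_{n+1}/y_n = 1 + 1/12z + 11/12z(1+4/5z) = 1 + z + 11/15z²
  Hence R(z) = 1 + z + 11/15z².

Boundary: |R(x)|=1, x<0.
x=-1.41: |R|=1.0479
R=1: x+11/15x²=0 ⇒ x=−15/11=-1.3636; min R=1−1/(4·11/15)=0.6591>−1
Confirm numerically:
  x=-1.088: |R|=0.78008 <1
  x=-1.063: |R|=0.76564 <1
  x=-0.818: |R|=0.67269 <1
  x=-0.547: |R|=0.67242 <1
  x=-1.948: |R|=1.83478 >1
  x=-1.742: |R|=1.48335 >1
  x=-1.680: |R|=1.38976 >1
Stable set (-1.3636, 0).

(-1.3636,0); λ=-10 ⇒ h* = (15/11)/10 = 0.1364.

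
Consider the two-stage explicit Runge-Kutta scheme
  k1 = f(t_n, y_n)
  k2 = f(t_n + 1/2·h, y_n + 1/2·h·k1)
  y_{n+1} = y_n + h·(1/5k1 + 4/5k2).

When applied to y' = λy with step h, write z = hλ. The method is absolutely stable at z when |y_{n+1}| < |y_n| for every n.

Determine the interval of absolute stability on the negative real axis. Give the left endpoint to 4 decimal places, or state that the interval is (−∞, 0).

Test eqn y'=λy, z=hλ:
  k1=λy_n ⇒ h·k1=z·y_n;  k2=λ(1+1/2z)y_n ⇒ h·k2=z(1+1/2z)y_n
  y_{n+1}/y_n = 1 + 1/5z + 4/5z(1+1/2z) = 1 + z + 2/5z²
  so R(z) = 1 + z + 2/5z².

Solve |R(x)|<1 on ℝ⁻.
x=-1.42: |R|=0.3866
R=1: x+2/5x²=0 ⇒ x=−5/2=-2.5000; min R=1−1/(4·2/5)=0.3750>−1
Confirm numerically:
  x=-1.944: |R|=0.56765 <1
  x=-1.613: |R|=0.42771 <1
  x=-1.275: |R|=0.37525 <1
  x=-2.778: |R|=1.30891 >1
  x=-2.601: |R|=1.10508 >1
Interval (-2.5000, 0).

z∈(-2.5000,0).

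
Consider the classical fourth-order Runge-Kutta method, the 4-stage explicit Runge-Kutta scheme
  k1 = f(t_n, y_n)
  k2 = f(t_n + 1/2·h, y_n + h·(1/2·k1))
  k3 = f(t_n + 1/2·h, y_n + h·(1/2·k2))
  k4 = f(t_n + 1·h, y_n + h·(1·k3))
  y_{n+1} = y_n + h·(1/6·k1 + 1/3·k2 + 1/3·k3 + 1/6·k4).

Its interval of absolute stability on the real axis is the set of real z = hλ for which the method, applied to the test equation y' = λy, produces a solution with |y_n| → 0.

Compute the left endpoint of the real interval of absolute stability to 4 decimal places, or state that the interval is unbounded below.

z* = -2.7853.

With y'=λy (z=hλ):
  order 4, 4-stage ⇒ R(z)=1+z+z^2/2+z^3/6+z^4/24
  (e.g. R(-0.47)=0.62518, |R|=0.62518)

Find x<0 with |R(x)|<1.
x=-0.47: |R|=0.6252
|R(-2.54)|=0.6889 |R(-0.65)|=0.5229 |R(-0.55)|=0.5773
Bisect:
  x_lo=-3.6229 |R|=3.1928  x_hi=-0.1042 |R|=0.9011
  mid=-1.86354 |R|=0.29675 →hi
  mid=-2.74324 |R|=0.93842 →hi
  mid=-3.18308 |R|=1.78516 →lo
  mid=-2.96316 |R|=1.30300 →lo
  mid=-2.85320 |R|=1.10730 →lo
  mid=-2.79822 |R|=1.01966 →lo
  mid=-2.77073 |R|=0.97826 →hi
  mid=-2.78447 |R|=0.99876 →hi
  mid=-2.79135 |R|=1.00916 →lo
  ...
  [-2.78533,-2.78512] ⇒ x*=-2.7853
So |R|<1 on (-2.7853, 0).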